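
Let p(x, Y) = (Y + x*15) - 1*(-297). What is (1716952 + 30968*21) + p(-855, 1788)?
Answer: 2356540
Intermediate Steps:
p(x, Y) = 297 + Y + 15*x (p(x, Y) = (Y + 15*x) + 297 = 297 + Y + 15*x)
(1716952 + 30968*21) + p(-855, 1788) = (1716952 + 30968*21) + (297 + 1788 + 15*(-855)) = (1716952 + 650328) + (297 + 1788 - 12825) = 2367280 - 10740 = 2356540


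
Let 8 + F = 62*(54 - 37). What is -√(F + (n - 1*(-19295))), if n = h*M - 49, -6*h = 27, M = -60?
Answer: -√20562 ≈ -143.39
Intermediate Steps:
h = -9/2 (h = -⅙*27 = -9/2 ≈ -4.5000)
F = 1046 (F = -8 + 62*(54 - 37) = -8 + 62*17 = -8 + 1054 = 1046)
n = 221 (n = -9/2*(-60) - 49 = 270 - 49 = 221)
-√(F + (n - 1*(-19295))) = -√(1046 + (221 - 1*(-19295))) = -√(1046 + (221 + 19295)) = -√(1046 + 19516) = -√20562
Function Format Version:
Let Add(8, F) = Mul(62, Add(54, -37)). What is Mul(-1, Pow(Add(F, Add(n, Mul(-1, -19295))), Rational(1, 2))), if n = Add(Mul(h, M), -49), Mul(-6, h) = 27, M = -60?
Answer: Mul(-1, Pow(20562, Rational(1, 2))) ≈ -143.39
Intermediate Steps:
h = Rational(-9, 2) (h = Mul(Rational(-1, 6), 27) = Rational(-9, 2) ≈ -4.5000)
F = 1046 (F = Add(-8, Mul(62, Add(54, -37))) = Add(-8, Mul(62, 17)) = Add(-8, 1054) = 1046)
n = 221 (n = Add(Mul(Rational(-9, 2), -60), -49) = Add(270, -49) = 221)
Mul(-1, Pow(Add(F, Add(n, Mul(-1, -19295))), Rational(1, 2))) = Mul(-1, Pow(Add(1046, Add(221, Mul(-1, -19295))), Rational(1, 2))) = Mul(-1, Pow(Add(1046, Add(221, 19295)), Rational(1, 2))) = Mul(-1, Pow(Add(1046, 19516), Rational(1, 2))) = Mul(-1, Pow(20562, Rational(1, 2)))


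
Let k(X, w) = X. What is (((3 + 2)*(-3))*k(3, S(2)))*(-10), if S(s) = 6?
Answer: 450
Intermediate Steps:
(((3 + 2)*(-3))*k(3, S(2)))*(-10) = (((3 + 2)*(-3))*3)*(-10) = ((5*(-3))*3)*(-10) = -15*3*(-10) = -45*(-10) = 450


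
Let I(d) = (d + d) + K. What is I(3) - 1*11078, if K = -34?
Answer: -11106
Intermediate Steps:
I(d) = -34 + 2*d (I(d) = (d + d) - 34 = 2*d - 34 = -34 + 2*d)
I(3) - 1*11078 = (-34 + 2*3) - 1*11078 = (-34 + 6) - 11078 = -28 - 11078 = -11106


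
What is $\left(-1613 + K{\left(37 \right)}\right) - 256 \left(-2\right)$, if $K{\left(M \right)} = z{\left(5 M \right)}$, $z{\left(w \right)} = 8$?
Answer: $-1093$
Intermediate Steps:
$K{\left(M \right)} = 8$
$\left(-1613 + K{\left(37 \right)}\right) - 256 \left(-2\right) = \left(-1613 + 8\right) - 256 \left(-2\right) = -1605 - -512 = -1605 + 512 = -1093$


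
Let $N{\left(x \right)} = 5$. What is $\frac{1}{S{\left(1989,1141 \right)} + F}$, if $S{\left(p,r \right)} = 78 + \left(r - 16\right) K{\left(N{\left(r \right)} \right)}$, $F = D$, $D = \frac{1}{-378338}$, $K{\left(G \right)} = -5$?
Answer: $- \frac{378338}{2098640887} \approx -0.00018028$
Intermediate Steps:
$D = - \frac{1}{378338} \approx -2.6431 \cdot 10^{-6}$
$F = - \frac{1}{378338} \approx -2.6431 \cdot 10^{-6}$
$S{\left(p,r \right)} = 158 - 5 r$ ($S{\left(p,r \right)} = 78 + \left(r - 16\right) \left(-5\right) = 78 + \left(-16 + r\right) \left(-5\right) = 78 - \left(-80 + 5 r\right) = 158 - 5 r$)
$\frac{1}{S{\left(1989,1141 \right)} + F} = \frac{1}{\left(158 - 5705\right) - \frac{1}{378338}} = \frac{1}{-5547 - \frac{1}{378338}} = \frac{1}{- \frac{2098640887}{378338}} = - \frac{378338}{2098640887}$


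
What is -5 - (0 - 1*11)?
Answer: 6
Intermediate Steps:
-5 - (0 - 1*11) = -5 - (0 - 11) = -5 - 1*(-11) = -5 + 11 = 6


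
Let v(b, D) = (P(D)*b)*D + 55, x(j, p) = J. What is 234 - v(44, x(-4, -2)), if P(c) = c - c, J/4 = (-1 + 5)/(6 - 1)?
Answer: 179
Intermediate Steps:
J = 16/5 (J = 4*((-1 + 5)/(6 - 1)) = 4*(4/5) = 4*(4*(⅕)) = 4*(⅘) = 16/5 ≈ 3.2000)
x(j, p) = 16/5
P(c) = 0
v(b, D) = 55 (v(b, D) = (0*b)*D + 55 = 0*D + 55 = 0 + 55 = 55)
234 - v(44, x(-4, -2)) = 234 - 1*55 = 234 - 55 = 179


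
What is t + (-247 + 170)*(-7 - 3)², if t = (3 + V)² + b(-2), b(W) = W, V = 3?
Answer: -7666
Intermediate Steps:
t = 34 (t = (3 + 3)² - 2 = 6² - 2 = 36 - 2 = 34)
t + (-247 + 170)*(-7 - 3)² = 34 + (-247 + 170)*(-7 - 3)² = 34 - 77*(-10)² = 34 - 77*100 = 34 - 7700 = -7666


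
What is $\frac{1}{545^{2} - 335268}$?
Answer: $- \frac{1}{38243} \approx -2.6149 \cdot 10^{-5}$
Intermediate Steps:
$\frac{1}{545^{2} - 335268} = \frac{1}{297025 - 335268} = \frac{1}{-38243} = - \frac{1}{38243}$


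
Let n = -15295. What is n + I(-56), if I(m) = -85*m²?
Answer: -281855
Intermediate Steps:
n + I(-56) = -15295 - 85*(-56)² = -15295 - 85*3136 = -15295 - 266560 = -281855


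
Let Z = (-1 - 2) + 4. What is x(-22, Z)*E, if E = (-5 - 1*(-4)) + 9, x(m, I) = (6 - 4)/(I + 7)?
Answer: 2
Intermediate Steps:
Z = 1 (Z = -3 + 4 = 1)
x(m, I) = 2/(7 + I)
E = 8 (E = (-5 + 4) + 9 = -1 + 9 = 8)
x(-22, Z)*E = (2/(7 + 1))*8 = (2/8)*8 = (2*(⅛))*8 = (¼)*8 = 2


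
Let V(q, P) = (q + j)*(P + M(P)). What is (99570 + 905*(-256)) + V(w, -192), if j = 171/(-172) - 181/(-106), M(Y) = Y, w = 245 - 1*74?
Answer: -451351234/2279 ≈ -1.9805e+5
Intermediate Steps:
w = 171 (w = 245 - 74 = 171)
j = 6503/9116 (j = 171*(-1/172) - 181*(-1/106) = -171/172 + 181/106 = 6503/9116 ≈ 0.71336)
V(q, P) = 2*P*(6503/9116 + q) (V(q, P) = (q + 6503/9116)*(P + P) = (6503/9116 + q)*(2*P) = 2*P*(6503/9116 + q))
(99570 + 905*(-256)) + V(w, -192) = (99570 + 905*(-256)) + (1/4558)*(-192)*(6503 + 9116*171) = (99570 - 231680) + (1/4558)*(-192)*(6503 + 1558836) = -132110 + (1/4558)*(-192)*1565339 = -132110 - 150272544/2279 = -451351234/2279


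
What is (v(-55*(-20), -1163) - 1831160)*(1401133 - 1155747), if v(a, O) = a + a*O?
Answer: -762993412960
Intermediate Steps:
v(a, O) = a + O*a
(v(-55*(-20), -1163) - 1831160)*(1401133 - 1155747) = ((-55*(-20))*(1 - 1163) - 1831160)*(1401133 - 1155747) = (1100*(-1162) - 1831160)*245386 = (-1278200 - 1831160)*245386 = -3109360*245386 = -762993412960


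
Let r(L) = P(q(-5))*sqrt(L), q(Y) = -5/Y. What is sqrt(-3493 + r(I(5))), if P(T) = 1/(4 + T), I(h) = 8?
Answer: sqrt(-87325 + 10*sqrt(2))/5 ≈ 59.097*I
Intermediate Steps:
r(L) = sqrt(L)/5 (r(L) = sqrt(L)/(4 - 5/(-5)) = sqrt(L)/(4 - 5*(-1/5)) = sqrt(L)/(4 + 1) = sqrt(L)/5)
sqrt(-3493 + r(I(5))) = sqrt(-3493 + sqrt(8)/5) = sqrt(-3493 + (2*sqrt(2))/5) = sqrt(-3493 + 2*sqrt(2)/5)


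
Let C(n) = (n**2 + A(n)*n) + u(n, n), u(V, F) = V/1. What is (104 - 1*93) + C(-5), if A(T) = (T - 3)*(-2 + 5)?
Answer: 151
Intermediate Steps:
A(T) = -9 + 3*T (A(T) = (-3 + T)*3 = -9 + 3*T)
u(V, F) = V (u(V, F) = V*1 = V)
C(n) = n + n**2 + n*(-9 + 3*n) (C(n) = (n**2 + (-9 + 3*n)*n) + n = (n**2 + n*(-9 + 3*n)) + n = n + n**2 + n*(-9 + 3*n))
(104 - 1*93) + C(-5) = (104 - 1*93) + 4*(-5)*(-2 - 5) = (104 - 93) + 4*(-5)*(-7) = 11 + 140 = 151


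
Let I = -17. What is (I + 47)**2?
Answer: 900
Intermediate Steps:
(I + 47)**2 = (-17 + 47)**2 = 30**2 = 900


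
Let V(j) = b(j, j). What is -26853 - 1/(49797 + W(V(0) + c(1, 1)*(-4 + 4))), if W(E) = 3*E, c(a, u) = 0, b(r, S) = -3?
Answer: -1336957165/49788 ≈ -26853.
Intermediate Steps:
V(j) = -3
-26853 - 1/(49797 + W(V(0) + c(1, 1)*(-4 + 4))) = -26853 - 1/(49797 + 3*(-3 + 0*(-4 + 4))) = -26853 - 1/(49797 + 3*(-3 + 0*0)) = -26853 - 1/(49797 + 3*(-3 + 0)) = -26853 - 1/(49797 + 3*(-3)) = -26853 - 1/(49797 - 9) = -26853 - 1/49788 = -1336957165/49788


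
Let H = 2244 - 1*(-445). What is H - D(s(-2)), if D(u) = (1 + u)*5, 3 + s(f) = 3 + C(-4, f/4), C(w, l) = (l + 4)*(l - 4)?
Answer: 11051/4 ≈ 2762.8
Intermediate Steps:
C(w, l) = (-4 + l)*(4 + l) (C(w, l) = (4 + l)*(-4 + l) = (-4 + l)*(4 + l))
H = 2689 (H = 2244 + 445 = 2689)
s(f) = -16 + f²/16 (s(f) = -3 + (3 + (-16 + (f/4)²)) = -3 + (3 + (-16 + f²/16)) = -3 + (-13 + f²/16) = -16 + f²/16)
D(u) = 5 + 5*u
H - D(s(-2)) = 2689 - (5 + 5*(-16 + (1/16)*(-2)²)) = 2689 - (5 + 5*(-16 + (1/16)*4)) = 2689 - (5 + 5*(-16 + ¼)) = 2689 - (5 + 5*(-63/4)) = 2689 - (5 - 315/4) = 2689 - 1*(-295/4) = 2689 + 295/4 = 11051/4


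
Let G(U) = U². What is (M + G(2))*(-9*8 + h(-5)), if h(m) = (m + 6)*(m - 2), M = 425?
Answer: -33891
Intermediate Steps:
h(m) = (-2 + m)*(6 + m) (h(m) = (6 + m)*(-2 + m) = (-2 + m)*(6 + m))
(M + G(2))*(-9*8 + h(-5)) = (425 + 2²)*(-9*8 + (-12 + (-5)² + 4*(-5))) = (425 + 4)*(-72 + (-12 + 25 - 20)) = 429*(-72 - 7) = 429*(-79) = -33891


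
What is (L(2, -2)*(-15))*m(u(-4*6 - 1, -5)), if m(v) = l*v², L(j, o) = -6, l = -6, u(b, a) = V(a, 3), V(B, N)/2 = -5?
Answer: -54000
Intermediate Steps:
V(B, N) = -10 (V(B, N) = 2*(-5) = -10)
u(b, a) = -10
m(v) = -6*v²
(L(2, -2)*(-15))*m(u(-4*6 - 1, -5)) = (-6*(-15))*(-6*(-10)²) = 90*(-6*100) = 90*(-600) = -54000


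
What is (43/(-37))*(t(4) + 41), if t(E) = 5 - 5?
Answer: -1763/37 ≈ -47.649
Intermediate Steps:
t(E) = 0
(43/(-37))*(t(4) + 41) = (43/(-37))*(0 + 41) = (43*(-1/37))*41 = -43/37*41 = -1763/37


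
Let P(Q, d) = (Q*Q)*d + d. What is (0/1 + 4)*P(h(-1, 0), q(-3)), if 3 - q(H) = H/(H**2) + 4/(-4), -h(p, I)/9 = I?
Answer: 52/3 ≈ 17.333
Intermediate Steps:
h(p, I) = -9*I
q(H) = 4 - 1/H (q(H) = 3 - (H/(H**2) + 4/(-4)) = 3 - (H/H**2 + 4*(-1/4)) = 3 - (1/H - 1) = 3 - (-1 + 1/H) = 3 + (1 - 1/H) = 4 - 1/H)
P(Q, d) = d + d*Q**2 (P(Q, d) = Q**2*d + d = d*Q**2 + d = d + d*Q**2)
(0/1 + 4)*P(h(-1, 0), q(-3)) = (0/1 + 4)*((4 - 1/(-3))*(1 + (-9*0)**2)) = (0*1 + 4)*((4 - 1*(-1/3))*(1 + 0**2)) = (0 + 4)*((4 + 1/3)*(1 + 0)) = 4*((13/3)*1) = 4*(13/3) = 52/3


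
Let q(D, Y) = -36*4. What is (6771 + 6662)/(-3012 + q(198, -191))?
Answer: -13433/3156 ≈ -4.2563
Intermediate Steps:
q(D, Y) = -144
(6771 + 6662)/(-3012 + q(198, -191)) = (6771 + 6662)/(-3012 - 144) = 13433/(-3156) = 13433*(-1/3156) = -13433/3156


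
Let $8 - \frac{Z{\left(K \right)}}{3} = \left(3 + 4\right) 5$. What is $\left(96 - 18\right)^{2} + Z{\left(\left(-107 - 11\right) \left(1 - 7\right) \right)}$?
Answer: $6003$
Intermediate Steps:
$Z{\left(K \right)} = -81$ ($Z{\left(K \right)} = 24 - 3 \left(3 + 4\right) 5 = 24 - 3 \cdot 7 \cdot 5 = 24 - 105 = -81$)
$\left(96 - 18\right)^{2} + Z{\left(\left(-107 - 11\right) \left(1 - 7\right) \right)} = \left(96 - 18\right)^{2} - 81 = 78^{2} - 81 = 6084 - 81 = 6003$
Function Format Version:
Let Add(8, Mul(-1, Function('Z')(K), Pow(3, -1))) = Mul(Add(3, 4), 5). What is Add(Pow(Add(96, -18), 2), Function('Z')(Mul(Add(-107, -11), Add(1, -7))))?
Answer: 6003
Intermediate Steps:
Function('Z')(K) = -81 (Function('Z')(K) = Add(24, Mul(-3, Mul(Add(3, 4), 5))) = Add(24, Mul(-3, Mul(7, 5))) = Add(24, Mul(-3, 35)) = Add(24, -105) = -81)
Add(Pow(Add(96, -18), 2), Function('Z')(Mul(Add(-107, -11), Add(1, -7)))) = Add(Pow(Add(96, -18), 2), -81) = Add(Pow(78, 2), -81) = Add(6084, -81) = 6003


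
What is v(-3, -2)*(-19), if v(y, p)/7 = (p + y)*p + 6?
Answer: -2128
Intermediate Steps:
v(y, p) = 42 + 7*p*(p + y) (v(y, p) = 7*((p + y)*p + 6) = 7*(p*(p + y) + 6) = 7*(6 + p*(p + y)) = 42 + 7*p*(p + y))
v(-3, -2)*(-19) = (42 + 7*(-2)**2 + 7*(-2)*(-3))*(-19) = (42 + 7*4 + 42)*(-19) = (42 + 28 + 42)*(-19) = 112*(-19) = -2128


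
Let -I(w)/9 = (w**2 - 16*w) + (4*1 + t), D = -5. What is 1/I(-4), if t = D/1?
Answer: -1/711 ≈ -0.0014065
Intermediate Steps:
t = -5 (t = -5/1 = -5*1 = -5)
I(w) = 9 - 9*w**2 + 144*w (I(w) = -9*((w**2 - 16*w) + (4*1 - 5)) = -9*((w**2 - 16*w) + (4 - 5)) = -9*((w**2 - 16*w) - 1) = -9*(-1 + w**2 - 16*w) = 9 - 9*w**2 + 144*w)
1/I(-4) = 1/(9 - 9*(-4)**2 + 144*(-4)) = 1/(9 - 9*16 - 576) = 1/(9 - 144 - 576) = 1/(-711) = -1/711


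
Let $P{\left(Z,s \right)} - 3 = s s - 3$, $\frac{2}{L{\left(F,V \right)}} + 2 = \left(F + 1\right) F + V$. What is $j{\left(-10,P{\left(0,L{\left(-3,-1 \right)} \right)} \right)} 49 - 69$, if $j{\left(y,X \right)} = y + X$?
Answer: $- \frac{4835}{9} \approx -537.22$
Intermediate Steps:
$L{\left(F,V \right)} = \frac{2}{-2 + V + F \left(1 + F\right)}$ ($L{\left(F,V \right)} = \frac{2}{-2 + \left(\left(F + 1\right) F + V\right)} = \frac{2}{-2 + \left(\left(1 + F\right) F + V\right)} = \frac{2}{-2 + \left(F \left(1 + F\right) + V\right)} = \frac{2}{-2 + \left(V + F \left(1 + F\right)\right)} = \frac{2}{-2 + V + F \left(1 + F\right)}$)
$P{\left(Z,s \right)} = s^{2}$ ($P{\left(Z,s \right)} = 3 + \left(s s - 3\right) = 3 + \left(s^{2} - 3\right) = 3 + \left(-3 + s^{2}\right) = s^{2}$)
$j{\left(y,X \right)} = X + y$
$j{\left(-10,P{\left(0,L{\left(-3,-1 \right)} \right)} \right)} 49 - 69 = \left(\left(\frac{2}{-2 - 3 - 1 + \left(-3\right)^{2}}\right)^{2} - 10\right) 49 - 69 = \left(\left(\frac{2}{-2 - 3 - 1 + 9}\right)^{2} - 10\right) 49 - 69 = \left(\left(\frac{2}{3}\right)^{2} - 10\right) 49 - 69 = \left(\frac{4}{9} - 10\right) 49 - 69 = \left(- \frac{86}{9}\right) 49 - 69 = - \frac{4214}{9} - 69 = - \frac{4835}{9}$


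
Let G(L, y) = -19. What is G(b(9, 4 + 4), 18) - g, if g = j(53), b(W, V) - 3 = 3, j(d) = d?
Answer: -72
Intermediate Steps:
b(W, V) = 6 (b(W, V) = 3 + 3 = 6)
g = 53
G(b(9, 4 + 4), 18) - g = -19 - 1*53 = -19 - 53 = -72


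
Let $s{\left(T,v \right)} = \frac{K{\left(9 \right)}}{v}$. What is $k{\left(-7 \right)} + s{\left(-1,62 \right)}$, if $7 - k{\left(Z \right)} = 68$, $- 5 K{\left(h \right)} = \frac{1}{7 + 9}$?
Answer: $- \frac{302561}{4960} \approx -61.0$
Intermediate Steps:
$K{\left(h \right)} = - \frac{1}{80}$ ($K{\left(h \right)} = - \frac{1}{5 \left(7 + 9\right)} = - \frac{1}{5 \cdot 16} = \left(- \frac{1}{5}\right) \frac{1}{16} = - \frac{1}{80}$)
$k{\left(Z \right)} = -61$ ($k{\left(Z \right)} = 7 - 68 = -61$)
$s{\left(T,v \right)} = - \frac{1}{80 v}$
$k{\left(-7 \right)} + s{\left(-1,62 \right)} = -61 - \frac{1}{80 \cdot 62} = -61 - \frac{1}{4960} = - \frac{302561}{4960}$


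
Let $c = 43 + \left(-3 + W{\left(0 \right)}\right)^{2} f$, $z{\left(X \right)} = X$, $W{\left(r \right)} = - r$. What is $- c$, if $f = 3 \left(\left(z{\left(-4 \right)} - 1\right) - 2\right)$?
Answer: $146$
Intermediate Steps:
$f = -21$ ($f = 3 \left(\left(-4 - 1\right) - 2\right) = 3 \left(-5 - 2\right) = 3 \left(-7\right) = -21$)
$c = -146$ ($c = 43 + \left(-3 - 0\right)^{2} \left(-21\right) = 43 + \left(-3 + 0\right)^{2} \left(-21\right) = 43 + \left(-3\right)^{2} \left(-21\right) = 43 + 9 \left(-21\right) = 43 - 189 = -146$)
$- c = \left(-1\right) \left(-146\right) = 146$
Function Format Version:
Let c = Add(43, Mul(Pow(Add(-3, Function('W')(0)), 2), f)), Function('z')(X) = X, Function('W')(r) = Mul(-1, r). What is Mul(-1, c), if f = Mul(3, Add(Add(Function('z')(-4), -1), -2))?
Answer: 146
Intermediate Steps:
f = -21 (f = Mul(3, Add(Add(-4, -1), -2)) = Mul(3, Add(-5, -2)) = Mul(3, -7) = -21)
c = -146 (c = Add(43, Mul(Pow(Add(-3, Mul(-1, 0)), 2), -21)) = Add(43, Mul(Pow(Add(-3, 0), 2), -21)) = Add(43, Mul(Pow(-3, 2), -21)) = Add(43, Mul(9, -21)) = Add(43, -189) = -146)
Mul(-1, c) = Mul(-1, -146) = 146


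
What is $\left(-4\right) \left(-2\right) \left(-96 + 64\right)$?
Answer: $-256$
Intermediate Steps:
$\left(-4\right) \left(-2\right) \left(-96 + 64\right) = 8 \left(-32\right) = -256$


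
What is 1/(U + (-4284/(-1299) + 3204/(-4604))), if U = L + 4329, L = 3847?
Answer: 498383/4076076203 ≈ 0.00012227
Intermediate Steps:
U = 8176 (U = 3847 + 4329 = 8176)
1/(U + (-4284/(-1299) + 3204/(-4604))) = 1/(8176 + (-4284/(-1299) + 3204/(-4604))) = 1/(8176 + (-4284*(-1/1299) + 3204*(-1/4604))) = 1/(8176 + (1428/433 - 801/1151)) = 1/(8176 + 1296795/498383) = 1/(4076076203/498383) = 498383/4076076203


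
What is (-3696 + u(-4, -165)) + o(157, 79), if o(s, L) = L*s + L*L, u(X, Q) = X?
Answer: 14944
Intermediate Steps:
o(s, L) = L² + L*s (o(s, L) = L*s + L² = L² + L*s)
(-3696 + u(-4, -165)) + o(157, 79) = (-3696 - 4) + 79*(79 + 157) = -3700 + 79*236 = -3700 + 18644 = 14944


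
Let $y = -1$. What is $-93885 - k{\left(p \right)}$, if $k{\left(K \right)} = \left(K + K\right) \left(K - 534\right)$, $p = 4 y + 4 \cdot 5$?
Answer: $-77309$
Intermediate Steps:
$p = 16$ ($p = 4 \left(-1\right) + 4 \cdot 5 = -4 + 20 = 16$)
$k{\left(K \right)} = 2 K \left(-534 + K\right)$
$-93885 - k{\left(p \right)} = -93885 - 2 \cdot 16 \left(-534 + 16\right) = -93885 - 2 \cdot 16 \left(-518\right) = -93885 - -16576 = -93885 + 16576 = -77309$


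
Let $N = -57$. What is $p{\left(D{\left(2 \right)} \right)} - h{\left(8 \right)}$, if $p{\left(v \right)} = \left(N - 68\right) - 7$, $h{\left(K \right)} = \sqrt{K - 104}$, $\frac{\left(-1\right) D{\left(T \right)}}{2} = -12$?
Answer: $-132 - 4 i \sqrt{6} \approx -132.0 - 9.798 i$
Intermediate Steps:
$D{\left(T \right)} = 24$ ($D{\left(T \right)} = \left(-2\right) \left(-12\right) = 24$)
$h{\left(K \right)} = \sqrt{-104 + K}$
$p{\left(v \right)} = -132$ ($p{\left(v \right)} = \left(-57 - 68\right) - 7 = -125 - 7 = -132$)
$p{\left(D{\left(2 \right)} \right)} - h{\left(8 \right)} = -132 - \sqrt{-104 + 8} = -132 - \sqrt{-96} = -132 - 4 i \sqrt{6}$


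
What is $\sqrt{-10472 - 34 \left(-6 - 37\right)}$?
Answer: $i \sqrt{9010} \approx 94.921 i$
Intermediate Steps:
$\sqrt{-10472 - 34 \left(-6 - 37\right)} = \sqrt{-10472 - -1462} = \sqrt{-10472 + 1462} = \sqrt{-9010} = i \sqrt{9010}$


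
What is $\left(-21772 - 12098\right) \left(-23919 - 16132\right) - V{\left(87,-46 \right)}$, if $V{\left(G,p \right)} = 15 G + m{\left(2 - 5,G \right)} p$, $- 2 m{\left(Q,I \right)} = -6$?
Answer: $1356526203$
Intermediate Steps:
$m{\left(Q,I \right)} = 3$ ($m{\left(Q,I \right)} = \left(- \frac{1}{2}\right) \left(-6\right) = 3$)
$V{\left(G,p \right)} = 3 p + 15 G$ ($V{\left(G,p \right)} = 15 G + 3 p = 3 p + 15 G$)
$\left(-21772 - 12098\right) \left(-23919 - 16132\right) - V{\left(87,-46 \right)} = \left(-21772 - 12098\right) \left(-23919 - 16132\right) - \left(3 \left(-46\right) + 15 \cdot 87\right) = \left(-33870\right) \left(-40051\right) - \left(-138 + 1305\right) = 1356527370 - 1167 = 1356526203$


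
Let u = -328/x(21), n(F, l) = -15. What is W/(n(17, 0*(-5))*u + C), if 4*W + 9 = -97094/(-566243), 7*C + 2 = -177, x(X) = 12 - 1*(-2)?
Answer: -34993651/5166401132 ≈ -0.0067733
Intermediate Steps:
x(X) = 14 (x(X) = 12 + 2 = 14)
C = -179/7 (C = -2/7 + (⅐)*(-177) = -2/7 - 177/7 = -179/7 ≈ -25.571)
u = -164/7 (u = -328/14 = -328*1/14 = -164/7 ≈ -23.429)
W = -4999093/2264972 (W = -9/4 + (-97094/(-566243))/4 = -9/4 + (-97094*(-1/566243))/4 = -9/4 + (¼)*(97094/566243) = -9/4 + 48547/1132486 = -4999093/2264972 ≈ -2.2071)
W/(n(17, 0*(-5))*u + C) = -4999093/(2264972*(-15*(-164/7) - 179/7)) = -4999093/(2264972*(2460/7 - 179/7)) = -4999093/(2264972*2281/7) = -4999093/2264972*7/2281 = -34993651/5166401132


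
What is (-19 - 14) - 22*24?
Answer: -561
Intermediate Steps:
(-19 - 14) - 22*24 = -33 - 528 = -561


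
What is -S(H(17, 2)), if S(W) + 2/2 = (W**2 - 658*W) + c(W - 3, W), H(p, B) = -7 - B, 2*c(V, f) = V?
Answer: -5996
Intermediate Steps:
c(V, f) = V/2
S(W) = -5/2 + W**2 - 1315*W/2 (S(W) = -1 + ((W**2 - 658*W) + (W - 3)/2) = -1 + ((W**2 - 658*W) + (-3 + W)/2) = -1 + ((W**2 - 658*W) + (-3/2 + W/2)) = -1 + (-3/2 + W**2 - 1315*W/2) = -5/2 + W**2 - 1315*W/2)
-S(H(17, 2)) = -(-5/2 + (-7 - 1*2)**2 - 1315*(-7 - 1*2)/2) = -(-5/2 + (-7 - 2)**2 - 1315*(-7 - 2)/2) = -(-5/2 + (-9)**2 - 1315/2*(-9)) = -(-5/2 + 81 + 11835/2) = -1*5996 = -5996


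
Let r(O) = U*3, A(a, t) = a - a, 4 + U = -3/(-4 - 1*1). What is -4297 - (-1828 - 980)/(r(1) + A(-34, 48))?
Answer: -77729/17 ≈ -4572.3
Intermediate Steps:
U = -17/5 (U = -4 - 3/(-4 - 1*1) = -4 - 3/(-4 - 1) = -4 - 3/(-5) = -4 - 3*(-1/5) = -4 + 3/5 = -17/5 ≈ -3.4000)
A(a, t) = 0
r(O) = -51/5 (r(O) = -17/5*3 = -51/5)
-4297 - (-1828 - 980)/(r(1) + A(-34, 48)) = -4297 - (-1828 - 980)/(-51/5 + 0) = -4297 - (-2808)/(-51/5) = -4297 - (-2808)*(-5)/51 = -4297 - 1*4680/17 = -4297 - 4680/17 = -77729/17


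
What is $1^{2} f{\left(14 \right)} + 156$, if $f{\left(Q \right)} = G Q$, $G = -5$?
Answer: $86$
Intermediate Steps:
$f{\left(Q \right)} = - 5 Q$
$1^{2} f{\left(14 \right)} + 156 = 1^{2} \left(\left(-5\right) 14\right) + 156 = 1 \left(-70\right) + 156 = -70 + 156 = 86$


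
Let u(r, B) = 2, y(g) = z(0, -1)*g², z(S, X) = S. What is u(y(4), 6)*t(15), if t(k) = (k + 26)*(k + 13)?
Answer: 2296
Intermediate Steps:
t(k) = (13 + k)*(26 + k) (t(k) = (26 + k)*(13 + k) = (13 + k)*(26 + k))
y(g) = 0 (y(g) = 0*g² = 0)
u(y(4), 6)*t(15) = 2*(338 + 15² + 39*15) = 2*(338 + 225 + 585) = 2*1148 = 2296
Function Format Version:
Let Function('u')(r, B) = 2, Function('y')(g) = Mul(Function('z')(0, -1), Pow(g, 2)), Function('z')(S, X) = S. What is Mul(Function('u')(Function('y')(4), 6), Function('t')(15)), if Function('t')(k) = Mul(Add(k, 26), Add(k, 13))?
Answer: 2296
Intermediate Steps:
Function('t')(k) = Mul(Add(13, k), Add(26, k)) (Function('t')(k) = Mul(Add(26, k), Add(13, k)) = Mul(Add(13, k), Add(26, k)))
Function('y')(g) = 0 (Function('y')(g) = Mul(0, Pow(g, 2)) = 0)
Mul(Function('u')(Function('y')(4), 6), Function('t')(15)) = Mul(2, Add(338, Pow(15, 2), Mul(39, 15))) = Mul(2, Add(338, 225, 585)) = Mul(2, 1148) = 2296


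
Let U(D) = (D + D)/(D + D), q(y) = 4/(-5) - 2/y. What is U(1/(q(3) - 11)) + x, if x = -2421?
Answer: -2420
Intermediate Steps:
q(y) = -⅘ - 2/y (q(y) = 4*(-⅕) - 2/y = -⅘ - 2/y)
U(D) = 1 (U(D) = (2*D)/((2*D)) = (2*D)*(1/(2*D)) = 1)
U(1/(q(3) - 11)) + x = 1 - 2421 = -2420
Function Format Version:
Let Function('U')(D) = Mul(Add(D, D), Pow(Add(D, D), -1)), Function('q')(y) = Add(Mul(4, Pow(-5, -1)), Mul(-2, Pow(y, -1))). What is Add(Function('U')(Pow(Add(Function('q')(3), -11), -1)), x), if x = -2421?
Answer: -2420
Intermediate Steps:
Function('q')(y) = Add(Rational(-4, 5), Mul(-2, Pow(y, -1))) (Function('q')(y) = Add(Mul(4, Rational(-1, 5)), Mul(-2, Pow(y, -1))) = Add(Rational(-4, 5), Mul(-2, Pow(y, -1))))
Function('U')(D) = 1 (Function('U')(D) = Mul(Mul(2, D), Pow(Mul(2, D), -1)) = Mul(Mul(2, D), Mul(Rational(1, 2), Pow(D, -1))) = 1)
Add(Function('U')(Pow(Add(Function('q')(3), -11), -1)), x) = Add(1, -2421) = -2420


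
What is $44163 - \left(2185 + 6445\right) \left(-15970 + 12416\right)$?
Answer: $30715183$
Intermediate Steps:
$44163 - \left(2185 + 6445\right) \left(-15970 + 12416\right) = 44163 - 8630 \left(-3554\right) = 44163 - -30671020 = 44163 + 30671020 = 30715183$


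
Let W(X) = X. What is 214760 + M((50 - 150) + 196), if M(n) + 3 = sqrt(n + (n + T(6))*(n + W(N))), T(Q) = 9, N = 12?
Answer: 214757 + 2*sqrt(2859) ≈ 2.1486e+5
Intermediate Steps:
M(n) = -3 + sqrt(n + (9 + n)*(12 + n)) (M(n) = -3 + sqrt(n + (n + 9)*(n + 12)) = -3 + sqrt(n + (9 + n)*(12 + n)))
214760 + M((50 - 150) + 196) = 214760 + (-3 + sqrt(108 + ((50 - 150) + 196)**2 + 22*((50 - 150) + 196))) = 214760 + (-3 + sqrt(108 + (-100 + 196)**2 + 22*(-100 + 196))) = 214760 + (-3 + sqrt(108 + 96**2 + 22*96)) = 214760 + (-3 + sqrt(108 + 9216 + 2112)) = 214760 + (-3 + sqrt(11436)) = 214760 + (-3 + 2*sqrt(2859)) = 214757 + 2*sqrt(2859)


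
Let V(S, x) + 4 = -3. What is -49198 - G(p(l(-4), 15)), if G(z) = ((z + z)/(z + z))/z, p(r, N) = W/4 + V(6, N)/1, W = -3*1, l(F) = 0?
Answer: -1525134/31 ≈ -49198.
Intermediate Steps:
V(S, x) = -7 (V(S, x) = -4 - 3 = -7)
W = -3
p(r, N) = -31/4 (p(r, N) = -3/4 - 7/1 = -3*1/4 - 7*1 = -3/4 - 7 = -31/4)
G(z) = 1/z (G(z) = ((2*z)/((2*z)))/z = ((2*z)*(1/(2*z)))/z = 1/z)
-49198 - G(p(l(-4), 15)) = -49198 - 1/(-31/4) = -49198 - 1*(-4/31) = -49198 + 4/31 = -1525134/31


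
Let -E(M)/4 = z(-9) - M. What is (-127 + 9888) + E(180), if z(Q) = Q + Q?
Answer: 10553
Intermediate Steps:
z(Q) = 2*Q
E(M) = 72 + 4*M (E(M) = -4*(2*(-9) - M) = -4*(-18 - M) = 72 + 4*M)
(-127 + 9888) + E(180) = (-127 + 9888) + (72 + 4*180) = 9761 + (72 + 720) = 9761 + 792 = 10553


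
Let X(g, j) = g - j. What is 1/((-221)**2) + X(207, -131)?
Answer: 16508259/48841 ≈ 338.00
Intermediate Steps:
1/((-221)**2) + X(207, -131) = 1/((-221)**2) + (207 - 1*(-131)) = 1/48841 + (207 + 131) = 1/48841 + 338 = 16508259/48841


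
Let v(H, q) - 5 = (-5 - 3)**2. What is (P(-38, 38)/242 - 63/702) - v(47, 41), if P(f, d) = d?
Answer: -650587/9438 ≈ -68.933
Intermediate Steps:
v(H, q) = 69 (v(H, q) = 5 + (-5 - 3)**2 = 5 + (-8)**2 = 5 + 64 = 69)
(P(-38, 38)/242 - 63/702) - v(47, 41) = (38/242 - 63/702) - 1*69 = (38*(1/242) - 63*1/702) - 69 = (19/121 - 7/78) - 69 = 635/9438 - 69 = -650587/9438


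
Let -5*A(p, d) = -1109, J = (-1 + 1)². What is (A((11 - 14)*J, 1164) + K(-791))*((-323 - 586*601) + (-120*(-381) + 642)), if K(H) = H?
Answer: 871294362/5 ≈ 1.7426e+8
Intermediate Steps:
J = 0 (J = 0² = 0)
A(p, d) = 1109/5 (A(p, d) = -⅕*(-1109) = 1109/5)
(A((11 - 14)*J, 1164) + K(-791))*((-323 - 586*601) + (-120*(-381) + 642)) = (1109/5 - 791)*((-323 - 586*601) + (-120*(-381) + 642)) = -2846*((-323 - 352186) + (45720 + 642))/5 = -2846*(-352509 + 46362)/5 = -2846/5*(-306147) = 871294362/5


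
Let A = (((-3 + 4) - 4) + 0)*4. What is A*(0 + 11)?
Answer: -132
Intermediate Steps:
A = -12 (A = ((1 - 4) + 0)*4 = (-3 + 0)*4 = -3*4 = -12)
A*(0 + 11) = -12*(0 + 11) = -12*11 = -132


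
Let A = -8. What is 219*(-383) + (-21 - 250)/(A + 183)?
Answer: -14678746/175 ≈ -83879.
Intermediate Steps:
219*(-383) + (-21 - 250)/(A + 183) = 219*(-383) + (-21 - 250)/(-8 + 183) = -83877 - 271/175 = -14678746/175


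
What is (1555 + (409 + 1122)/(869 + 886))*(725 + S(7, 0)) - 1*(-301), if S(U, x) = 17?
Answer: 2026600807/1755 ≈ 1.1548e+6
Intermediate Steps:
(1555 + (409 + 1122)/(869 + 886))*(725 + S(7, 0)) - 1*(-301) = (1555 + (409 + 1122)/(869 + 886))*(725 + 17) - 1*(-301) = (1555 + 1531/1755)*742 + 301 = (2730556/1755)*742 + 301 = 2026072552/1755 + 301 = 2026600807/1755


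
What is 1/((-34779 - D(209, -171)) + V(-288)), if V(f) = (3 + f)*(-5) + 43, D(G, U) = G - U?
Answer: -1/33691 ≈ -2.9682e-5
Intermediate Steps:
V(f) = 28 - 5*f (V(f) = (-15 - 5*f) + 43 = 28 - 5*f)
1/((-34779 - D(209, -171)) + V(-288)) = 1/((-34779 - (209 - 1*(-171))) + (28 - 5*(-288))) = 1/((-34779 - (209 + 171)) + (28 + 1440)) = 1/((-34779 - 1*380) + 1468) = 1/((-34779 - 380) + 1468) = 1/(-35159 + 1468) = 1/(-33691) = -1/33691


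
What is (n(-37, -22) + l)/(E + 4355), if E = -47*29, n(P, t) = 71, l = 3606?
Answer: 3677/2992 ≈ 1.2289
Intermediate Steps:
E = -1363
(n(-37, -22) + l)/(E + 4355) = (71 + 3606)/(-1363 + 4355) = 3677/2992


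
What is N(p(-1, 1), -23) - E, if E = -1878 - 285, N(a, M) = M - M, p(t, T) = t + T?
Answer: 2163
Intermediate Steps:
p(t, T) = T + t
N(a, M) = 0
E = -2163
N(p(-1, 1), -23) - E = 0 - 1*(-2163) = 0 + 2163 = 2163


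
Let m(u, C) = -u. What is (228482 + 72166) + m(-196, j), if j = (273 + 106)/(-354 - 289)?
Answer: 300844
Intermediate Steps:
j = -379/643 (j = 379/(-643) = 379*(-1/643) = -379/643 ≈ -0.58942)
(228482 + 72166) + m(-196, j) = (228482 + 72166) - 1*(-196) = 300648 + 196 = 300844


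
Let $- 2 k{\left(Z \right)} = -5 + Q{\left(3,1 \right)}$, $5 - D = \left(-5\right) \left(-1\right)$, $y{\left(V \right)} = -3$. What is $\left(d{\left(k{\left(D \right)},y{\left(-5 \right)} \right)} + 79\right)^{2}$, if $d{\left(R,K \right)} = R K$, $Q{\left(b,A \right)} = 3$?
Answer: $5776$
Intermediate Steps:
$D = 0$ ($D = 5 - \left(-5\right) \left(-1\right) = 5 - 5 = 0$)
$k{\left(Z \right)} = 1$ ($k{\left(Z \right)} = - \frac{-5 + 3}{2} = \left(- \frac{1}{2}\right) \left(-2\right) = 1$)
$d{\left(R,K \right)} = K R$
$\left(d{\left(k{\left(D \right)},y{\left(-5 \right)} \right)} + 79\right)^{2} = \left(\left(-3\right) 1 + 79\right)^{2} = \left(-3 + 79\right)^{2} = 76^{2} = 5776$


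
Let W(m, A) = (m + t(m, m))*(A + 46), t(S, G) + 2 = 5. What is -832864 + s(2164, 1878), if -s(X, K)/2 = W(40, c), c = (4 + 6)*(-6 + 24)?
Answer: -852300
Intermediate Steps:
c = 180 (c = 10*18 = 180)
t(S, G) = 3 (t(S, G) = -2 + 5 = 3)
W(m, A) = (3 + m)*(46 + A) (W(m, A) = (m + 3)*(A + 46) = (3 + m)*(46 + A))
s(X, K) = -19436 (s(X, K) = -2*(138 + 3*180 + 46*40 + 180*40) = -2*(138 + 540 + 1840 + 7200) = -2*9718 = -19436)
-832864 + s(2164, 1878) = -832864 - 19436 = -852300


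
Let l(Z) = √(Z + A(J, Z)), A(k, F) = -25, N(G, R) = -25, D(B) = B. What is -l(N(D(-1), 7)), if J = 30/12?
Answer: -5*I*√2 ≈ -7.0711*I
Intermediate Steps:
J = 5/2 (J = 30*(1/12) = 5/2 ≈ 2.5000)
l(Z) = √(-25 + Z) (l(Z) = √(Z - 25) = √(-25 + Z))
-l(N(D(-1), 7)) = -√(-25 - 25) = -√(-50) = -5*I*√2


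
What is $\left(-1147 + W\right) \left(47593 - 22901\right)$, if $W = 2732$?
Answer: $39136820$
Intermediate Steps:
$\left(-1147 + W\right) \left(47593 - 22901\right) = \left(-1147 + 2732\right) \left(47593 - 22901\right) = 1585 \cdot 24692 = 39136820$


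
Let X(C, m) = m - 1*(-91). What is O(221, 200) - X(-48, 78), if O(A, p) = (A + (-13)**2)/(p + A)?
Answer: -70759/421 ≈ -168.07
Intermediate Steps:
O(A, p) = (169 + A)/(A + p) (O(A, p) = (A + 169)/(A + p) = (169 + A)/(A + p))
X(C, m) = 91 + m (X(C, m) = m + 91 = 91 + m)
O(221, 200) - X(-48, 78) = (169 + 221)/(221 + 200) - (91 + 78) = 390/421 - 1*169 = (1/421)*390 - 169 = 390/421 - 169 = -70759/421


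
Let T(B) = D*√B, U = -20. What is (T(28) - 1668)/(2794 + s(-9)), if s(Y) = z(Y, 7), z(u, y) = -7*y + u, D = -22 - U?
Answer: -139/228 - √7/684 ≈ -0.61352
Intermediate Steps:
D = -2 (D = -22 - 1*(-20) = -22 + 20 = -2)
T(B) = -2*√B
z(u, y) = u - 7*y
s(Y) = -49 + Y (s(Y) = Y - 7*7 = Y - 49 = -49 + Y)
(T(28) - 1668)/(2794 + s(-9)) = (-4*√7 - 1668)/(2794 + (-49 - 9)) = (-4*√7 - 1668)/(2794 - 58) = (-4*√7 - 1668)/2736 = (-1668 - 4*√7)*(1/2736) = -139/228 - √7/684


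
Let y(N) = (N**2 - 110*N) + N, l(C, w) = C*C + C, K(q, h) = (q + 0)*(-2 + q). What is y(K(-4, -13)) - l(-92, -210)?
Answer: -10412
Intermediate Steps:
K(q, h) = q*(-2 + q)
l(C, w) = C + C**2 (l(C, w) = C**2 + C = C + C**2)
y(N) = N**2 - 109*N
y(K(-4, -13)) - l(-92, -210) = (-4*(-2 - 4))*(-109 - 4*(-2 - 4)) - (-92)*(1 - 92) = (-4*(-6))*(-109 - 4*(-6)) - (-92)*(-91) = 24*(-109 + 24) - 1*8372 = 24*(-85) - 8372 = -2040 - 8372 = -10412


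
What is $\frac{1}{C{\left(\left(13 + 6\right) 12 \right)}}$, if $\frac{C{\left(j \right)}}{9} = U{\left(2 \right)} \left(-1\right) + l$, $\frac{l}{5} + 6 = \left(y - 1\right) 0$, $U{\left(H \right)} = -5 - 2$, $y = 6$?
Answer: $- \frac{1}{207} \approx -0.0048309$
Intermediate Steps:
$U{\left(H \right)} = -7$
$l = -30$ ($l = -30 + 5 \left(6 - 1\right) 0 = -30 + 5 \cdot 5 \cdot 0 = -30 + 5 \cdot 0 = -30 + 0 = -30$)
$C{\left(j \right)} = -207$ ($C{\left(j \right)} = 9 \left(\left(-7\right) \left(-1\right) - 30\right) = 9 \left(7 - 30\right) = 9 \left(-23\right) = -207$)
$\frac{1}{C{\left(\left(13 + 6\right) 12 \right)}} = \frac{1}{-207} = - \frac{1}{207}$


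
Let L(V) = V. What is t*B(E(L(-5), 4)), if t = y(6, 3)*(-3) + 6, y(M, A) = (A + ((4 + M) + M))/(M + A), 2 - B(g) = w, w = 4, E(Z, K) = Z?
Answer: ⅔ ≈ 0.66667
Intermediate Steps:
B(g) = -2 (B(g) = 2 - 1*4 = 2 - 4 = -2)
y(M, A) = (4 + A + 2*M)/(A + M) (y(M, A) = (A + (4 + 2*M))/(A + M) = (4 + A + 2*M)/(A + M))
t = -⅓ (t = ((4 + 3 + 2*6)/(3 + 6))*(-3) + 6 = ((4 + 3 + 12)/9)*(-3) + 6 = ((⅑)*19)*(-3) + 6 = (19/9)*(-3) + 6 = -19/3 + 6 = -⅓ ≈ -0.33333)
t*B(E(L(-5), 4)) = -⅓*(-2) = ⅔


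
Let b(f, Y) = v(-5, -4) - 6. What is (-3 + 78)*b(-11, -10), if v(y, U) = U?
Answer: -750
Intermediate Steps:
b(f, Y) = -10 (b(f, Y) = -4 - 6 = -10)
(-3 + 78)*b(-11, -10) = (-3 + 78)*(-10) = 75*(-10) = -750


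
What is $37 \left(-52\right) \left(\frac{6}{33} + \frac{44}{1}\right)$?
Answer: $- \frac{935064}{11} \approx -85006.0$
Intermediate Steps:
$37 \left(-52\right) \left(\frac{6}{33} + \frac{44}{1}\right) = - 1924 \left(6 \cdot \frac{1}{33} + 44 \cdot 1\right) = - 1924 \left(\frac{2}{11} + 44\right) = \left(-1924\right) \frac{486}{11} = - \frac{935064}{11}$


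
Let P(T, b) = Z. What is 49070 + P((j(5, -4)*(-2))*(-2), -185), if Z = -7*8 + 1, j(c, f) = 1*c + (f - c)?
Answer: 49015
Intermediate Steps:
j(c, f) = f (j(c, f) = c + (f - c) = f)
Z = -55 (Z = -56 + 1 = -55)
P(T, b) = -55
49070 + P((j(5, -4)*(-2))*(-2), -185) = 49070 - 55 = 49015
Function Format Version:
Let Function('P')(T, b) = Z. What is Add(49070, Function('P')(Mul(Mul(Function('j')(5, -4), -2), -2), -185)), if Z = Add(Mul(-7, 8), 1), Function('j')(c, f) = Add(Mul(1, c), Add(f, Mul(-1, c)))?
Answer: 49015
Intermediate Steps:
Function('j')(c, f) = f (Function('j')(c, f) = Add(c, Add(f, Mul(-1, c))) = f)
Z = -55 (Z = Add(-56, 1) = -55)
Function('P')(T, b) = -55
Add(49070, Function('P')(Mul(Mul(Function('j')(5, -4), -2), -2), -185)) = Add(49070, -55) = 49015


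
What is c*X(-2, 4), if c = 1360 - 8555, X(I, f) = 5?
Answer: -35975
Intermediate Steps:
c = -7195
c*X(-2, 4) = -7195*5 = -35975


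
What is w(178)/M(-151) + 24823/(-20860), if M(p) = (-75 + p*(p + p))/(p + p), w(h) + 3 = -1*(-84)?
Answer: -1640394041/949693220 ≈ -1.7273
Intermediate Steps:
w(h) = 81 (w(h) = -3 - 1*(-84) = -3 + 84 = 81)
M(p) = (-75 + 2*p**2)/(2*p) (M(p) = (-75 + p*(2*p))/((2*p)) = (-75 + 2*p**2)*(1/(2*p)) = (-75 + 2*p**2)/(2*p))
w(178)/M(-151) + 24823/(-20860) = 81/(-151 - 75/2/(-151)) + 24823/(-20860) = 81/(-151 - 75/2*(-1/151)) + 24823*(-1/20860) = 81/(-151 + 75/302) - 24823/20860 = 81/(-45527/302) - 24823/20860 = 81*(-302/45527) - 24823/20860 = -24462/45527 - 24823/20860 = -1640394041/949693220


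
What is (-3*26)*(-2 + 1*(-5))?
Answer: 546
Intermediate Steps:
(-3*26)*(-2 + 1*(-5)) = -78*(-2 - 5) = -78*(-7) = 546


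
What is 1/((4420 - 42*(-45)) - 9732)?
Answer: -1/3422 ≈ -0.00029223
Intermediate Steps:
1/((4420 - 42*(-45)) - 9732) = 1/((4420 - 1*(-1890)) - 9732) = 1/((4420 + 1890) - 9732) = 1/(6310 - 9732) = 1/(-3422) = -1/3422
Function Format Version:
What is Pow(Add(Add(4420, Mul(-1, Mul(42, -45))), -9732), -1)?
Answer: Rational(-1, 3422) ≈ -0.00029223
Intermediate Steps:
Pow(Add(Add(4420, Mul(-1, Mul(42, -45))), -9732), -1) = Pow(Add(Add(4420, Mul(-1, -1890)), -9732), -1) = Pow(Add(Add(4420, 1890), -9732), -1) = Pow(Add(6310, -9732), -1) = Pow(-3422, -1) = Rational(-1, 3422)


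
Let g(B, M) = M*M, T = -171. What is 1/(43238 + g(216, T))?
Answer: 1/72479 ≈ 1.3797e-5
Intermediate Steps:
g(B, M) = M**2
1/(43238 + g(216, T)) = 1/(43238 + (-171)**2) = 1/(43238 + 29241) = 1/72479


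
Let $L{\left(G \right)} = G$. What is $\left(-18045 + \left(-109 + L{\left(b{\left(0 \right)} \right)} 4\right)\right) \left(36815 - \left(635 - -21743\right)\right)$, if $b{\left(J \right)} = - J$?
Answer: $-262089298$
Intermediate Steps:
$\left(-18045 + \left(-109 + L{\left(b{\left(0 \right)} \right)} 4\right)\right) \left(36815 - \left(635 - -21743\right)\right) = \left(-18045 - \left(109 - \left(-1\right) 0 \cdot 4\right)\right) \left(36815 - \left(635 - -21743\right)\right) = \left(-18045 + \left(-109 + 0 \cdot 4\right)\right) \left(36815 + \left(\left(-6947 + 6312\right) - 21743\right)\right) = \left(-18045 + \left(-109 + 0\right)\right) \left(36815 - 22378\right) = \left(-18045 - 109\right) \left(36815 - 22378\right) = \left(-18154\right) 14437 = -262089298$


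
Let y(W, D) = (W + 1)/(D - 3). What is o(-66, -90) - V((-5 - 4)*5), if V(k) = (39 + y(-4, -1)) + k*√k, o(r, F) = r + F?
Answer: -783/4 + 135*I*√5 ≈ -195.75 + 301.87*I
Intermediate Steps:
o(r, F) = F + r
y(W, D) = (1 + W)/(-3 + D)
V(k) = 159/4 + k^(3/2) (V(k) = (39 + (1 - 4)/(-3 - 1)) + k*√k = (39 - 3/(-4)) + k^(3/2) = (39 - ¼*(-3)) + k^(3/2) = (39 + ¾) + k^(3/2) = 159/4 + k^(3/2))
o(-66, -90) - V((-5 - 4)*5) = (-90 - 66) - (159/4 + ((-5 - 4)*5)^(3/2)) = -156 - (159/4 + (-9*5)^(3/2)) = -156 - (159/4 + (-45)^(3/2)) = -156 - (159/4 - 135*I*√5) = -156 + (-159/4 + 135*I*√5) = -783/4 + 135*I*√5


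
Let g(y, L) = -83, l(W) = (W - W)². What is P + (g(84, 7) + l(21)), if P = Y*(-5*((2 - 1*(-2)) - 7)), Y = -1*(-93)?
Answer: 1312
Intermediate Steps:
l(W) = 0 (l(W) = 0² = 0)
Y = 93
P = 1395 (P = 93*(-5*((2 - 1*(-2)) - 7)) = 93*(-5*((2 + 2) - 7)) = 93*(-5*(4 - 7)) = 93*(-5*(-3)) = 93*15 = 1395)
P + (g(84, 7) + l(21)) = 1395 + (-83 + 0) = 1395 - 83 = 1312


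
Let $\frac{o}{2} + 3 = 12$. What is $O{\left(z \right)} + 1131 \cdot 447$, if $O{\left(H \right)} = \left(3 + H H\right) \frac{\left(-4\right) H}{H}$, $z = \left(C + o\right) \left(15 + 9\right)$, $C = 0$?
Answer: $-240951$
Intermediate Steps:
$o = 18$ ($o = -6 + 2 \cdot 12 = -6 + 24 = 18$)
$z = 432$ ($z = \left(0 + 18\right) \left(15 + 9\right) = 18 \cdot 24 = 432$)
$O{\left(H \right)} = -12 - 4 H^{2}$ ($O{\left(H \right)} = \left(3 + H^{2}\right) \left(-4\right) = -12 - 4 H^{2}$)
$O{\left(z \right)} + 1131 \cdot 447 = \left(-12 - 4 \cdot 432^{2}\right) + 1131 \cdot 447 = \left(-12 - 746496\right) + 505557 = -746508 + 505557 = -240951$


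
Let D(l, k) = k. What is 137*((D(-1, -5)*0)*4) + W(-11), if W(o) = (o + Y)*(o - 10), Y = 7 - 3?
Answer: 147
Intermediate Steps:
Y = 4
W(o) = (-10 + o)*(4 + o) (W(o) = (o + 4)*(o - 10) = (4 + o)*(-10 + o) = (-10 + o)*(4 + o))
137*((D(-1, -5)*0)*4) + W(-11) = 137*(-5*0*4) + (-40 + (-11)**2 - 6*(-11)) = 137*(0*4) + (-40 + 121 + 66) = 137*0 + 147 = 0 + 147 = 147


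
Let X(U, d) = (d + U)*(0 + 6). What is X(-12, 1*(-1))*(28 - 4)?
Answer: -1872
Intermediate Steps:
X(U, d) = 6*U + 6*d (X(U, d) = (U + d)*6 = 6*U + 6*d)
X(-12, 1*(-1))*(28 - 4) = (6*(-12) + 6*(1*(-1)))*(28 - 4) = (-72 + 6*(-1))*24 = (-72 - 6)*24 = -78*24 = -1872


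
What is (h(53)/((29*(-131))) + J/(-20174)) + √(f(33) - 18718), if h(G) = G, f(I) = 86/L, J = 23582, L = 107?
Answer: -346020/292523 + 2*I*√53573295/107 ≈ -1.1829 + 136.81*I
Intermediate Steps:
f(I) = 86/107
(h(53)/((29*(-131))) + J/(-20174)) + √(f(33) - 18718) = (53/((29*(-131))) + 23582/(-20174)) + √(86/107 - 18718) = (53/(-3799) + 23582*(-1/20174)) + √(-2002740/107) = (53*(-1/3799) - 11791/10087) + 2*I*√53573295/107 = (-53/3799 - 11791/10087) + 2*I*√53573295/107 = -346020/292523 + 2*I*√53573295/107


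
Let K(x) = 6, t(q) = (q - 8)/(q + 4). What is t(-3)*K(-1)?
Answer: -66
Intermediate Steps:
t(q) = (-8 + q)/(4 + q)
t(-3)*K(-1) = ((-8 - 3)/(4 - 3))*6 = (-11/1)*6 = (1*(-11))*6 = -11*6 = -66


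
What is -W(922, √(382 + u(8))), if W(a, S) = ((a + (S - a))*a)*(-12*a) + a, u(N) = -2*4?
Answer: -922 + 10201008*√374 ≈ 1.9728e+8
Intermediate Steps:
u(N) = -8
W(a, S) = a - 12*S*a² (W(a, S) = (S*a)*(-12*a) + a = -12*S*a² + a = a - 12*S*a²)
-W(922, √(382 + u(8))) = -922*(1 - 12*√(382 - 8)*922) = -922*(1 - 12*√374*922) = -922*(1 - 11064*√374) = -(922 - 10201008*√374) = -922 + 10201008*√374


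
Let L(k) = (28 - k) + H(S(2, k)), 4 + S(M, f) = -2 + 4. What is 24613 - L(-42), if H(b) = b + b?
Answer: 24547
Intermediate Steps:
S(M, f) = -2 (S(M, f) = -4 + (-2 + 4) = -4 + 2 = -2)
H(b) = 2*b
L(k) = 24 - k (L(k) = (28 - k) + 2*(-2) = (28 - k) - 4 = 24 - k)
24613 - L(-42) = 24613 - (24 - 1*(-42)) = 24613 - (24 + 42) = 24613 - 1*66 = 24613 - 66 = 24547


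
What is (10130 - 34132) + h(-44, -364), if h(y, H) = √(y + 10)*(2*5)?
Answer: -24002 + 10*I*√34 ≈ -24002.0 + 58.31*I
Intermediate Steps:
h(y, H) = 10*√(10 + y) (h(y, H) = √(10 + y)*10 = 10*√(10 + y))
(10130 - 34132) + h(-44, -364) = (10130 - 34132) + 10*√(10 - 44) = -24002 + 10*√(-34) = -24002 + 10*(I*√34) = -24002 + 10*I*√34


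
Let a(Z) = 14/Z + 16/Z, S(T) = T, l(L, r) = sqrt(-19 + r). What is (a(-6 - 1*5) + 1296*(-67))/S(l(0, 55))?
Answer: -159197/11 ≈ -14472.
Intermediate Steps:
a(Z) = 30/Z
(a(-6 - 1*5) + 1296*(-67))/S(l(0, 55)) = (30/(-6 - 1*5) + 1296*(-67))/(sqrt(-19 + 55)) = (30/(-6 - 5) - 86832)/(sqrt(36)) = (30/(-11) - 86832)/6 = (30*(-1/11) - 86832)*(1/6) = (-30/11 - 86832)*(1/6) = -955182/11*1/6 = -159197/11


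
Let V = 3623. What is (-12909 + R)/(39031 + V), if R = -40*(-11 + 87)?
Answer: -15949/42654 ≈ -0.37392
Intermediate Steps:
R = -3040 (R = -40*76 = -3040)
(-12909 + R)/(39031 + V) = (-12909 - 3040)/(39031 + 3623) = -15949/42654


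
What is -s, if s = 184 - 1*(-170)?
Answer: -354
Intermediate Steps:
s = 354 (s = 184 + 170 = 354)
-s = -1*354 = -354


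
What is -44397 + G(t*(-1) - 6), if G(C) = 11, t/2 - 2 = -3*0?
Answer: -44386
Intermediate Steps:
t = 4 (t = 4 + 2*(-3*0) = 4 + 2*0 = 4 + 0 = 4)
-44397 + G(t*(-1) - 6) = -44397 + 11 = -44386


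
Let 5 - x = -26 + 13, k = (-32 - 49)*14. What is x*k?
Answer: -20412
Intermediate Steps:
k = -1134 (k = -81*14 = -1134)
x = 18 (x = 5 - (-26 + 13) = 5 - 1*(-13) = 5 + 13 = 18)
x*k = 18*(-1134) = -20412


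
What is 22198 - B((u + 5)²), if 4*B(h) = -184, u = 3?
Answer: 22244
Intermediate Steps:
B(h) = -46 (B(h) = (¼)*(-184) = -46)
22198 - B((u + 5)²) = 22198 - 1*(-46) = 22198 + 46 = 22244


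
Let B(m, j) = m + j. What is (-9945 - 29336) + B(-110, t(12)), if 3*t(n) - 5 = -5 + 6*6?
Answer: -39379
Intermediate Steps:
t(n) = 12 (t(n) = 5/3 + (-5 + 6*6)/3 = 5/3 + (-5 + 36)/3 = 5/3 + (⅓)*31 = 5/3 + 31/3 = 12)
B(m, j) = j + m
(-9945 - 29336) + B(-110, t(12)) = (-9945 - 29336) + (12 - 110) = -39281 - 98 = -39379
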